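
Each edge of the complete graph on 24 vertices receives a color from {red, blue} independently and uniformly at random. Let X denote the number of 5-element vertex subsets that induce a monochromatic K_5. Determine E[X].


Let X = Σ_S X_S over the C(24, 5) = 42504 subsets S of size 5, where X_S = 1 if the K_5 on S is monochromatic.
For a fixed S, the K_5 on S has C(5, 2) = 10 edges. P[all 10 edges red] = (1/2)^10, and likewise for blue, so P[monochromatic] = 2·(1/2)^10 = 2^{1 − 10} = 1/512.
By linearity: E[X] = C(24, 5) · 2^{1 − 10} = 42504 · 1/512 = 5313/64.
Numerically: E[X] ≈ 83.016.

E[X] = C(24,5)·2^(1−C(5,2)) = 5313/64 ≈ 83.016.


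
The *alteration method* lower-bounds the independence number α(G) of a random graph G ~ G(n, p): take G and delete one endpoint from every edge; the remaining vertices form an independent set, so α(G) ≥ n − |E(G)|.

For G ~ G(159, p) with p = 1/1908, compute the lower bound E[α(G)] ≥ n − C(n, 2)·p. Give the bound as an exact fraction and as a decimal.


E[|E(G)|] = C(159, 2)·p = 12561 · (1/1908) = 79/12.
E[α(G)] ≥ n − E[|E(G)|] = 159 − 79/12 = 1829/12.
Numerically: ≈ 152.41667.
(This is only a lower bound; the true E[α(G)] may be larger.)

E[α(G)] ≥ 1829/12 ≈ 152.41667.


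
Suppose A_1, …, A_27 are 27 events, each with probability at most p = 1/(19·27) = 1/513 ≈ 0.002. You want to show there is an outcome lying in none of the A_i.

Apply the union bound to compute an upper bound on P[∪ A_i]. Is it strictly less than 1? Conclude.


Union bound: P[∪_{i=1}^{27} A_i] ≤ Σ_i P[A_i] ≤ 27·p = 27·(1/513) = 1/19.
Numerically: 1/19 ≈ 0.053.
Is 1/19 < 1? YES.
Since P[∪ A_i] ≤ 1/19 < 1, the complement has P[∩ A_i^c] ≥ 1 − 1/19 = 18/19 > 0, so some outcome avoids every A_i.

27·p = 1/19 ≈ 0.053; existence CERTIFIED by the union bound.


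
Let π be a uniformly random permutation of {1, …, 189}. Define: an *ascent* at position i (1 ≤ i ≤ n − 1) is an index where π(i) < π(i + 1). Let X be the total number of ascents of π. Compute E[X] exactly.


Write X = Σ X_I over i = 1, …, 188, with X_I the indicator of one ascent.
There are 188 indicators.
For each fixed i, the pair (π(i), π(i+1)) is a uniformly random ordered pair of distinct values from {1, …, 189}; by symmetry P[π(i) < π(i+1)] = 1/2.
By linearity: E[X] = 188 · (1/2) = (189 − 1) · (1/2) = 94 ≈ 94.00000.

E[X] = 94 = 94.00000.


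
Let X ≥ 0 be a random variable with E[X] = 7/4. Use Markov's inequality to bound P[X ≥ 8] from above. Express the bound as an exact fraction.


μ = E[X] = 7/4, a = 8.
Markov: P[X ≥ 8] ≤ μ/a = (7/4)/8 = 7/32.
Numerically: ≈ 0.219.
(Since a = 8 > μ = 1.750, the bound 7/32 is < 1 and informative.)

P[X ≥ 8] ≤ 7/32 ≈ 0.219.


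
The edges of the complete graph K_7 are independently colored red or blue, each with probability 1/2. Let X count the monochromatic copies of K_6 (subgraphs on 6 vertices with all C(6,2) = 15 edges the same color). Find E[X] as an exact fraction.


Let X = Σ_S X_S over the C(7, 6) = 7 subsets S of size 6, where X_S = 1 if the K_6 on S is monochromatic.
For a fixed S, the K_6 on S has C(6, 2) = 15 edges. P[all 15 edges red] = (1/2)^15, and likewise for blue, so P[monochromatic] = 2·(1/2)^15 = 2^{1 − 15} = 1/16384.
Summing: E[X] = C(7, 6) · 2^{1 − 15} = 7 · 1/16384 = 7/16384.
Numerically: E[X] ≈ 0.000.

E[X] = C(7,6)·2^(1−C(6,2)) = 7/16384 ≈ 0.000.


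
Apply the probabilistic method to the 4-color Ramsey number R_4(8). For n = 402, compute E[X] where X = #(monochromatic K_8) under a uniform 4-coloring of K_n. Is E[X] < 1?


E[X] = C(402, 8) · 4^{1 − 28} = 15770615726749950 · 4^{−27} = 15770615726749950/18014398509481984.
As a reduced fraction: E[X] = 7885307863374975/9007199254740992 ≈ 0.875.
Is E[X] < 1? YES.
Since E[X] < 1, there exists a 4-coloring of K_{402} with no monochromatic K_8; hence R_4(8) > 402.

E[X] = 7885307863374975/9007199254740992 ≈ 0.875; E[X] < 1, so R_4(8) > 402.


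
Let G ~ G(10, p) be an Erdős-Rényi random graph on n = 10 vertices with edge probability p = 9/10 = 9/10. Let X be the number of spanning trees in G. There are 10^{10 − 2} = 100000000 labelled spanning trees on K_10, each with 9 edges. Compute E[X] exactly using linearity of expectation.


K_10 has 10^{10 − 2} = 100000000 labelled spanning trees.
For each such spanning tree H, let X_H = 1 if all 9 edges of H are present in G. Then P[X_H = 1] = p^{9} = (9/10)^{9} = 387420489/1000000000.
By linearity of expectation: E[X] = Σ_H E[X_H] = 100000000 · p^{9} = 100000000 · 387420489/1000000000 = 387420489/10.
Numerically: E[X] ≈ 3.87e+07.

E[X] = 100000000 · (9/10)^{9} = 387420489/10 ≈ 3.87e+07.


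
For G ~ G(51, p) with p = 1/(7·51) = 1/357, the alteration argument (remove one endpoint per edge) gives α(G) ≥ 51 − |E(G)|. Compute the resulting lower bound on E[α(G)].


E[|E(G)|] = C(51, 2)·p = 1275 · (1/357) = 25/7.
E[α(G)] ≥ n − E[|E(G)|] = 51 − 25/7 = 332/7.
Numerically: ≈ 47.429.
(This is only a lower bound; the true E[α(G)] may be larger.)

E[α(G)] ≥ 332/7 ≈ 47.429.


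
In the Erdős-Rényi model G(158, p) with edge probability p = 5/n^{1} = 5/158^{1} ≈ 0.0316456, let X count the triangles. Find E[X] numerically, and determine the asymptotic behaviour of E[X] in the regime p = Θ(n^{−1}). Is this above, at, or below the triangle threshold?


Number of potential triangles: C(158, 3) = 644956.
Each occurs with probability p³ ≈ (0.0316456)³ ≈ 3.16912050e-05.
By linearity: E[X] = C(158, 3)·p³ ≈ 644956 · 3.16912050e-05 ≈ 20.439433.
Here α = 1, so p = 5/n is exactly at the triangle threshold p ~ 1/n. Asymptotically E[X] → c³/6 = 5³/6 = 125/6 ≈ 20.833333, a bounded constant. In this regime the triangle count is asymptotically Poisson(c³/6).

E[X] ≈ 20.439433; in regime p = Θ(1/n^{1}) E[X] stays bounded (at the triangle threshold p ~ 1/n).


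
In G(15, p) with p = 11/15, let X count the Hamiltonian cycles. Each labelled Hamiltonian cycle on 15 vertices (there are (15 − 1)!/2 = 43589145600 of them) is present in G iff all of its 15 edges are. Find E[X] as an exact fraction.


K_15 has (15 − 1)!/2 = 43589145600 labelled Hamiltonian cycles.
For each such Hamiltonian cycle H, let X_H = 1 if all 15 edges of H are present in G. Then P[X_H = 1] = p^{15} = (11/15)^{15} = 4177248169415651/437893890380859375.
By linearity of expectation: E[X] = Σ_H E[X_H] = 43589145600 · p^{15} = 43589145600 · 4177248169415651/437893890380859375 = 29972457393249757754368/72081298828125.
Numerically: E[X] ≈ 4.1581e+08.

E[X] = 43589145600 · (11/15)^{15} = 29972457393249757754368/72081298828125 ≈ 4.1581e+08.


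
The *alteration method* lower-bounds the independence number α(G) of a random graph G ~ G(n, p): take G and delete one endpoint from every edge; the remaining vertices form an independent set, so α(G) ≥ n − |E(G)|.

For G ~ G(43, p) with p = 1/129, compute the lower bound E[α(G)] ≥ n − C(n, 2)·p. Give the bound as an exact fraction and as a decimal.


E[|E(G)|] = C(43, 2)·p = 903 · (1/129) = 7.
E[α(G)] ≥ n − E[|E(G)|] = 43 − 7 = 36.
Numerically: ≈ 36.000.
(This is only a lower bound; the true E[α(G)] may be larger.)

E[α(G)] ≥ 36 ≈ 36.000.


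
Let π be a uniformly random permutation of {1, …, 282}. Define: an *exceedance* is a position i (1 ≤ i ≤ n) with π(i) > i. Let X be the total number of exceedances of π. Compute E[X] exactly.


Write X = Σ_{i=1}^{282} X_i, where X_i = 1_{π(i) > i}.
For each fixed i, π(i) is uniform over {1, …, 282} (marginal of a uniform permutation), so P[π(i) > i] = (n − i)/n. Summing: Σ_{i=1}^{282} (n − i)/n = (0 + 1 + … + 281)/282 = 282(282 − 1)/(2·282) = (282 − 1)/2.
Hence E[X] = Σ_{i=1}^{282} (282 − i)/282 = 281/2 ≈ 140.500000.

E[X] = 281/2 = 140.500000.


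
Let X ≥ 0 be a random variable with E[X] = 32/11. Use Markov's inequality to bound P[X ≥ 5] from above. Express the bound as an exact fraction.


μ = E[X] = 32/11, a = 5.
Markov: P[X ≥ 5] ≤ μ/a = (32/11)/5 = 32/55.
Numerically: ≈ 0.58182.
(Since a = 5 > μ = 2.90909, the bound 32/55 is < 1 and informative.)

P[X ≥ 5] ≤ 32/55 ≈ 0.58182.


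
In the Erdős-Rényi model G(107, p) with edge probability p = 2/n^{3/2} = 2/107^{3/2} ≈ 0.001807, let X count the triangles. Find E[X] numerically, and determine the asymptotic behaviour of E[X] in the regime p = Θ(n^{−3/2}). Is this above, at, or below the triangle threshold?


Number of potential triangles: C(107, 3) = 198485.
Each occurs with probability p³ ≈ (0.001807)³ ≈ 5.900149e-09.
By linearity: E[X] = C(107, 3)·p³ ≈ 198485 · 5.900149e-09 ≈ 0.0012.
Since α = 3/2 > 1, p = c/n^{3/2} = o(1/n) is below the triangle threshold p ~ 1/n. Asymptotically E[X] ~ (c³/6)·n^{3(1−α)} = (2³/6)·n^{-1.5} → 0, so by Markov's inequality G has no triangles w.h.p.

E[X] ≈ 0.0012; in regime p = Θ(1/n^{3/2}) E[X] tends to 0 (below the triangle threshold p ~ 1/n).


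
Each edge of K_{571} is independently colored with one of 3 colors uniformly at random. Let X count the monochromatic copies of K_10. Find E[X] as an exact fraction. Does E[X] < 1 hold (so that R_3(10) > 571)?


E[X] = C(571, 10) · 3^{1 − 45} = 937951290893172842001 · 3^{−44} = 937951290893172842001/984770902183611232881.
As a reduced fraction: E[X] = 104216810099241426889/109418989131512359209 ≈ 0.952456.
Is E[X] < 1? YES.
Since E[X] < 1, there exists a 3-coloring of K_{571} with no monochromatic K_10; hence R_3(10) > 571.

E[X] = 104216810099241426889/109418989131512359209 ≈ 0.952456; E[X] < 1, so R_3(10) > 571.


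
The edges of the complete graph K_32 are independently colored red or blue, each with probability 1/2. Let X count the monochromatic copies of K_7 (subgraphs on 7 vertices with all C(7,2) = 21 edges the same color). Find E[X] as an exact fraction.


Let X = Σ_S X_S over the C(32, 7) = 3365856 subsets S of size 7, where X_S = 1 if the K_7 on S is monochromatic.
For a fixed S, the K_7 on S has C(7, 2) = 21 edges. P[all 21 edges red] = (1/2)^21, and likewise for blue, so P[monochromatic] = 2·(1/2)^21 = 2^{1 − 21} = 1/1048576.
Summing: E[X] = C(32, 7) · 2^{1 − 21} = 3365856 · 1/1048576 = 105183/32768.
Numerically: E[X] ≈ 3.209930.

E[X] = C(32,7)·2^(1−C(7,2)) = 105183/32768 ≈ 3.209930.


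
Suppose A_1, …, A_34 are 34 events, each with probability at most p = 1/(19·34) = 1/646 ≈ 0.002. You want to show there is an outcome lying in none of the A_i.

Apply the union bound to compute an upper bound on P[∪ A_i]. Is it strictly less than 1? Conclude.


Union bound: P[∪_{i=1}^{34} A_i] ≤ Σ_i P[A_i] ≤ 34·p = 34·(1/646) = 1/19.
Numerically: 1/19 ≈ 0.053.
Is 1/19 < 1? YES.
Since P[∪ A_i] ≤ 1/19 < 1, the complement has P[∩ A_i^c] ≥ 1 − 1/19 = 18/19 > 0, so some outcome avoids every A_i.

34·p = 1/19 ≈ 0.053; existence CERTIFIED by the union bound.


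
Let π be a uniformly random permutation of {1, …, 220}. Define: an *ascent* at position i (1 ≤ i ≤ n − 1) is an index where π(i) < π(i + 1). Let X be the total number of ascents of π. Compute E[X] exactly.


Write X = Σ X_I over i = 1, …, 219, with X_I the indicator of one ascent.
There are 219 indicators.
For each fixed i, the pair (π(i), π(i+1)) is a uniformly random ordered pair of distinct values from {1, …, 220}; by symmetry P[π(i) < π(i+1)] = 1/2.
By linearity: E[X] = 219 · (1/2) = (220 − 1) · (1/2) = 219/2 ≈ 109.50000.

E[X] = 219/2 = 109.50000.


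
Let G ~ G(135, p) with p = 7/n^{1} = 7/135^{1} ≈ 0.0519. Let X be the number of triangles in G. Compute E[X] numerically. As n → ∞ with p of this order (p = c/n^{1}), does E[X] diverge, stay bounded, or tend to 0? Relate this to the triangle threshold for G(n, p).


Number of potential triangles: C(135, 3) = 400995.
Each occurs with probability p³ ≈ (0.0519)³ ≈ 1.39410e-04.
By linearity: E[X] = C(135, 3)·p³ ≈ 400995 · 1.39410e-04 ≈ 55.903.
Here α = 1, so p = 7/n is exactly at the triangle threshold p ~ 1/n. Asymptotically E[X] → c³/6 = 7³/6 = 343/6 ≈ 57.167, a bounded constant. In this regime the triangle count is asymptotically Poisson(c³/6).

E[X] ≈ 55.903; in regime p = Θ(1/n^{1}) E[X] stays bounded (at the triangle threshold p ~ 1/n).


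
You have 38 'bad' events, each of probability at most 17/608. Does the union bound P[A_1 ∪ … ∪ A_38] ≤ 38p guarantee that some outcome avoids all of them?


Union bound: P[∪_{i=1}^{38} A_i] ≤ Σ_i P[A_i] ≤ 38·p = 38·(17/608) = 17/16.
Numerically: 17/16 ≈ 1.0625000.
Is 17/16 < 1? NO.
Since the bound 17/16 is ≥ 1, the union bound is uninformative here; it does NOT by itself certify existence.

38·p = 17/16 ≈ 1.0625000; existence NOT certified by the union bound.


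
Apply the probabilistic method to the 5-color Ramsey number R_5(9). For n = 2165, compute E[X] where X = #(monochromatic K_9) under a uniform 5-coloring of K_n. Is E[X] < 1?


E[X] = C(2165, 9) · 5^{1 − 36} = 2832220612024886803272630 · 5^{−35} = 2832220612024886803272630/2910383045673370361328125.
As a reduced fraction: E[X] = 566444122404977360654526/582076609134674072265625 ≈ 0.97314.
Is E[X] < 1? YES.
Since E[X] < 1, there exists a 5-coloring of K_{2165} with no monochromatic K_9; hence R_5(9) > 2165.

E[X] = 566444122404977360654526/582076609134674072265625 ≈ 0.97314; E[X] < 1, so R_5(9) > 2165.


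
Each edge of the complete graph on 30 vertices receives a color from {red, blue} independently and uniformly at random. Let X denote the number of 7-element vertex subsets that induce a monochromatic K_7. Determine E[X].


Let X = Σ_S X_S over the C(30, 7) = 2035800 subsets S of size 7, where X_S = 1 if the K_7 on S is monochromatic.
For a fixed S, the K_7 on S has C(7, 2) = 21 edges. P[all 21 edges red] = (1/2)^21, and likewise for blue, so P[monochromatic] = 2·(1/2)^21 = 2^{1 − 21} = 1/1048576.
By linearity of expectation: E[X] = C(30, 7) · 2^{1 − 21} = 2035800 · 1/1048576 = 254475/131072.
Numerically: E[X] ≈ 1.941.

E[X] = C(30,7)·2^(1−C(7,2)) = 254475/131072 ≈ 1.941.


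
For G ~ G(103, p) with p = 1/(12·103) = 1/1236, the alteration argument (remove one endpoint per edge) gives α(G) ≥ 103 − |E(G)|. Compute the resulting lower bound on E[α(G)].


E[|E(G)|] = C(103, 2)·p = 5253 · (1/1236) = 17/4.
E[α(G)] ≥ n − E[|E(G)|] = 103 − 17/4 = 395/4.
Numerically: ≈ 98.75000.
(This is only a lower bound; the true E[α(G)] may be larger.)

E[α(G)] ≥ 395/4 ≈ 98.75000.


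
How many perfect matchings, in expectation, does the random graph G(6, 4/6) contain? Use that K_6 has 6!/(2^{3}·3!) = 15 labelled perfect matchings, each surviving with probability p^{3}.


K_6 has 6!/(2^{3}·3!) = 15 labelled perfect matchings.
For each such perfect matching H, let X_H = 1 if all 3 edges of H are present in G. Then P[X_H = 1] = p^{3} = (2/3)^{3} = 8/27.
By linearity of expectation: E[X] = Σ_H E[X_H] = 15 · p^{3} = 15 · 8/27 = 40/9.
Numerically: E[X] ≈ 4.4444.

E[X] = 15 · (2/3)^{3} = 40/9 ≈ 4.4444.


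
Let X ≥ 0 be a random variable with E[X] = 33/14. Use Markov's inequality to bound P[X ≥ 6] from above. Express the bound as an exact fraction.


μ = E[X] = 33/14, a = 6.
Markov: P[X ≥ 6] ≤ μ/a = (33/14)/6 = 11/28.
Numerically: ≈ 0.39286.
(Since a = 6 > μ = 2.35714, the bound 11/28 is < 1 and informative.)

P[X ≥ 6] ≤ 11/28 ≈ 0.39286.


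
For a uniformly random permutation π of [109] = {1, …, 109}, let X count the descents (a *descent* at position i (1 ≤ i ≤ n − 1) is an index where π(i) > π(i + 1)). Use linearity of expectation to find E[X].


Write X = Σ X_I over i = 1, …, 108, with X_I the indicator of one descent.
There are 108 indicators.
For each fixed i, the pair (π(i), π(i+1)) is a uniformly random ordered pair of distinct values from {1, …, 109}; by symmetry P[π(i) > π(i+1)] = 1/2.
By linearity: E[X] = 108 · (1/2) = (109 − 1) · (1/2) = 54 ≈ 54.0000.

E[X] = 54 = 54.0000.


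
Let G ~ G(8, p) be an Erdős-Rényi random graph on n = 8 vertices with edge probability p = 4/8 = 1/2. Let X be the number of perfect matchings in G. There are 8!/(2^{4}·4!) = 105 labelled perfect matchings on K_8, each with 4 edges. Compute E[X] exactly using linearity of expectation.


K_8 has 8!/(2^{4}·4!) = 105 labelled perfect matchings.
For each such perfect matching H, let X_H = 1 if all 4 edges of H are present in G. Then P[X_H = 1] = p^{4} = (1/2)^{4} = 1/16.
By linearity: E[X] = Σ_H E[X_H] = 105 · p^{4} = 105 · 1/16 = 105/16.
Numerically: E[X] ≈ 6.56.

E[X] = 105 · (1/2)^{4} = 105/16 ≈ 6.56.


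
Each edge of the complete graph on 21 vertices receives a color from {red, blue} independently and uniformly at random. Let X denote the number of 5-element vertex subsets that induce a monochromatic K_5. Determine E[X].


Let X = Σ_S X_S over the C(21, 5) = 20349 subsets S of size 5, where X_S = 1 if the K_5 on S is monochromatic.
For a fixed S, the K_5 on S has C(5, 2) = 10 edges. P[all 10 edges red] = (1/2)^10, and likewise for blue, so P[monochromatic] = 2·(1/2)^10 = 2^{1 − 10} = 1/512.
By linearity: E[X] = C(21, 5) · 2^{1 − 10} = 20349 · 1/512 = 20349/512.
Numerically: E[X] ≈ 39.7441.

E[X] = C(21,5)·2^(1−C(5,2)) = 20349/512 ≈ 39.7441.


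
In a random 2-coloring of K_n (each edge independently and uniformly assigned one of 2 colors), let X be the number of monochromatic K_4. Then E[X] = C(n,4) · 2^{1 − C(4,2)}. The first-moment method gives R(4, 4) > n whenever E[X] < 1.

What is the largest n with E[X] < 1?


We need C(n, 4) · 2^{1 − 6} < 1, i.e. C(n, 4) < 2^{6 − 1} = 32.
Check values of n near the boundary:
  n = 4: C(4, 4) = 1; 1 < 32? YES
  n = 5: C(5, 4) = 5; 5 < 32? YES
  n = 6: C(6, 4) = 15; 15 < 32? YES
  n = 7: C(7, 4) = 35; 35 < 32? NO
The largest n with C(n, 4) < 32 is n = 6 (where E[X] = 15/32 ≈ 0.468750). Hence R(4, 4) > 6, i.e. R(4, 4) ≥ 7.

Largest n = 6; hence R(4, 4) > 6.


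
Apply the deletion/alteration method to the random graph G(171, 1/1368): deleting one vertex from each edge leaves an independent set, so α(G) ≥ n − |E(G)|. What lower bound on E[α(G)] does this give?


E[|E(G)|] = C(171, 2)·p = 14535 · (1/1368) = 85/8.
E[α(G)] ≥ n − E[|E(G)|] = 171 − 85/8 = 1283/8.
Numerically: ≈ 160.375000.
(This is only a lower bound; the true E[α(G)] may be larger.)

E[α(G)] ≥ 1283/8 ≈ 160.375000.


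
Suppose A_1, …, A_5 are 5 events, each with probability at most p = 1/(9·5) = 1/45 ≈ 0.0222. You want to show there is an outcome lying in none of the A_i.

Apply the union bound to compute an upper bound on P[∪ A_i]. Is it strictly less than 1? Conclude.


Union bound: P[∪_{i=1}^{5} A_i] ≤ Σ_i P[A_i] ≤ 5·p = 5·(1/45) = 1/9.
Numerically: 1/9 ≈ 0.1111.
Is 1/9 < 1? YES.
Since P[∪ A_i] ≤ 1/9 < 1, the complement has P[∩ A_i^c] ≥ 1 − 1/9 = 8/9 > 0, so some outcome avoids every A_i.

5·p = 1/9 ≈ 0.1111; existence CERTIFIED by the union bound.


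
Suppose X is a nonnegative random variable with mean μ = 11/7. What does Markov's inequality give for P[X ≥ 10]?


μ = E[X] = 11/7, a = 10.
Markov: P[X ≥ 10] ≤ μ/a = (11/7)/10 = 11/70.
Numerically: ≈ 0.157143.
(Since a = 10 > μ = 1.571429, the bound 11/70 is < 1 and informative.)

P[X ≥ 10] ≤ 11/70 ≈ 0.157143.


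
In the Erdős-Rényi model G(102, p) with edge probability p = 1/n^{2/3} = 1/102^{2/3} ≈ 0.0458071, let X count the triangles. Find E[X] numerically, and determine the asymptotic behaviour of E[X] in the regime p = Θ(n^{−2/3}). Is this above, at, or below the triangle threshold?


Number of potential triangles: C(102, 3) = 171700.
Each occurs with probability p³ ≈ (0.0458071)³ ≈ 9.61168781e-05.
By linearity: E[X] = C(102, 3)·p³ ≈ 171700 · 9.61168781e-05 ≈ 16.503268.
Since α = 2/3 < 1, p = c/n^{2/3} ≫ 1/n is above the triangle threshold p ~ 1/n. Asymptotically E[X] ~ (c³/6)·n^{3(1−α)} = (1³/6)·n^{1} → ∞; triangles are abundant w.h.p.

E[X] ≈ 16.503268; in regime p = Θ(1/n^{2/3}) E[X] diverges (above the triangle threshold p ~ 1/n).


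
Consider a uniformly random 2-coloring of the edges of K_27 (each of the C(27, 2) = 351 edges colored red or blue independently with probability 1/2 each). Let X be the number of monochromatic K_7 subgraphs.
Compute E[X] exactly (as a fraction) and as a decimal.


Let X = Σ_S X_S over the C(27, 7) = 888030 subsets S of size 7, where X_S = 1 if the K_7 on S is monochromatic.
For a fixed S, the K_7 on S has C(7, 2) = 21 edges. P[all 21 edges red] = (1/2)^21, and likewise for blue, so P[monochromatic] = 2·(1/2)^21 = 2^{1 − 21} = 1/1048576.
By linearity of expectation: E[X] = C(27, 7) · 2^{1 − 21} = 888030 · 1/1048576 = 444015/524288.
Numerically: E[X] ≈ 0.8469.

E[X] = C(27,7)·2^(1−C(7,2)) = 444015/524288 ≈ 0.8469.


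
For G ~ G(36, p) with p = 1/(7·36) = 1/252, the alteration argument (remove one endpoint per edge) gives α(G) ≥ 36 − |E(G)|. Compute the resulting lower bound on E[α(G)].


E[|E(G)|] = C(36, 2)·p = 630 · (1/252) = 5/2.
E[α(G)] ≥ n − E[|E(G)|] = 36 − 5/2 = 67/2.
Numerically: ≈ 33.500000.
(This is only a lower bound; the true E[α(G)] may be larger.)

E[α(G)] ≥ 67/2 ≈ 33.500000.


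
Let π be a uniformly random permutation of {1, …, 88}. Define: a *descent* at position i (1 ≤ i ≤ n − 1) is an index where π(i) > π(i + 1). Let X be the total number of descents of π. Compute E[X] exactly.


Write X = Σ X_I over i = 1, …, 87, with X_I the indicator of one descent.
There are 87 indicators.
For each fixed i, the pair (π(i), π(i+1)) is a uniformly random ordered pair of distinct values from {1, …, 88}; by symmetry P[π(i) > π(i+1)] = 1/2.
By linearity: E[X] = 87 · (1/2) = (88 − 1) · (1/2) = 87/2 ≈ 43.50000.

E[X] = 87/2 = 43.50000.


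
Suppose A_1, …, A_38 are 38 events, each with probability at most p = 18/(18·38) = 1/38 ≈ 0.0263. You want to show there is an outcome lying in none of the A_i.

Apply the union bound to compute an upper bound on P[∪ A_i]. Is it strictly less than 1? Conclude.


Union bound: P[∪_{i=1}^{38} A_i] ≤ Σ_i P[A_i] ≤ 38·p = 38·(1/38) = 1.
Numerically: 1 ≈ 1.0000.
Is 1 < 1? NO.
Since the bound 1 is ≥ 1, the union bound is uninformative here; it does NOT by itself certify existence.

38·p = 1 ≈ 1.0000; existence NOT certified by the union bound.


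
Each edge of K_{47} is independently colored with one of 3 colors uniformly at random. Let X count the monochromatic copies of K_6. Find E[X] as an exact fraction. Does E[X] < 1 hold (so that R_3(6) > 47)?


E[X] = C(47, 6) · 3^{1 − 15} = 10737573 · 3^{−14} = 10737573/4782969.
As a reduced fraction: E[X] = 3579191/1594323 ≈ 2.245.
Is E[X] < 1? NO.
Since E[X] ≥ 1, the first-moment bound is inconclusive at n = 47; it does NOT by itself certify R_3(6) > 47.

E[X] = 3579191/1594323 ≈ 2.245; E[X] ≥ 1; first-moment method inconclusive here.


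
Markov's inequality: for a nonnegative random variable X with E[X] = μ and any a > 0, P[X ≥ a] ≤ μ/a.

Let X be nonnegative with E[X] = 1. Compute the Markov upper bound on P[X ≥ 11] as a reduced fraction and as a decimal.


μ = E[X] = 1, a = 11.
Markov: P[X ≥ 11] ≤ μ/a = (1)/11 = 1/11.
Numerically: ≈ 0.091.
(Since a = 11 > μ = 1.000, the bound 1/11 is < 1 and informative.)

P[X ≥ 11] ≤ 1/11 ≈ 0.091.


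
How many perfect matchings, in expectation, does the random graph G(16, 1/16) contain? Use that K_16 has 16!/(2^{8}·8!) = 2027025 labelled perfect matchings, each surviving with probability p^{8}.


K_16 has 16!/(2^{8}·8!) = 2027025 labelled perfect matchings.
For each such perfect matching H, let X_H = 1 if all 8 edges of H are present in G. Then P[X_H = 1] = p^{8} = (1/16)^{8} = 1/4294967296.
Summing the indicators: E[X] = Σ_H E[X_H] = 2027025 · p^{8} = 2027025 · 1/4294967296 = 2027025/4294967296.
Numerically: E[X] ≈ 0.000471954.

E[X] = 2027025 · (1/16)^{8} = 2027025/4294967296 ≈ 0.000471954.


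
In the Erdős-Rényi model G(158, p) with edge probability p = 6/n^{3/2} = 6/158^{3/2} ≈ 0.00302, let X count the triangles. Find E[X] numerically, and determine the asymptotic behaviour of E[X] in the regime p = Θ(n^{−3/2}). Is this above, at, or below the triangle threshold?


Number of potential triangles: C(158, 3) = 644956.
Each occurs with probability p³ ≈ (0.00302)³ ≈ 2.75738e-08.
By linearity: E[X] = C(158, 3)·p³ ≈ 644956 · 2.75738e-08 ≈ 0.018.
Since α = 3/2 > 1, p = c/n^{3/2} = o(1/n) is below the triangle threshold p ~ 1/n. Asymptotically E[X] ~ (c³/6)·n^{3(1−α)} = (6³/6)·n^{-1.5} → 0, so by Markov's inequality G has no triangles w.h.p.

E[X] ≈ 0.018; in regime p = Θ(1/n^{3/2}) E[X] tends to 0 (below the triangle threshold p ~ 1/n).


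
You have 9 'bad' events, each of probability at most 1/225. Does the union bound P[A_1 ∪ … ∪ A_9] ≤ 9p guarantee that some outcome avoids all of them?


Union bound: P[∪_{i=1}^{9} A_i] ≤ Σ_i P[A_i] ≤ 9·p = 9·(1/225) = 1/25.
Numerically: 1/25 ≈ 0.0400.
Is 1/25 < 1? YES.
Since P[∪ A_i] ≤ 1/25 < 1, the complement has P[∩ A_i^c] ≥ 1 − 1/25 = 24/25 > 0, so some outcome avoids every A_i.

9·p = 1/25 ≈ 0.0400; existence CERTIFIED by the union bound.


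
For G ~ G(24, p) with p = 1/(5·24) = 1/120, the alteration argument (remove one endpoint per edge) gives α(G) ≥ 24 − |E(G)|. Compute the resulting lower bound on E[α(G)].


E[|E(G)|] = C(24, 2)·p = 276 · (1/120) = 23/10.
E[α(G)] ≥ n − E[|E(G)|] = 24 − 23/10 = 217/10.
Numerically: ≈ 21.7000.
(This is only a lower bound; the true E[α(G)] may be larger.)

E[α(G)] ≥ 217/10 ≈ 21.7000.


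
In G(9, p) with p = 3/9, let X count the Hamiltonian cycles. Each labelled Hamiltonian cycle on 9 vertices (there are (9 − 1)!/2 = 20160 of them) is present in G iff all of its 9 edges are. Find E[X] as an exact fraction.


K_9 has (9 − 1)!/2 = 20160 labelled Hamiltonian cycles.
For each such Hamiltonian cycle H, let X_H = 1 if all 9 edges of H are present in G. Then P[X_H = 1] = p^{9} = (1/3)^{9} = 1/19683.
Summing the indicators: E[X] = Σ_H E[X_H] = 20160 · p^{9} = 20160 · 1/19683 = 2240/2187.
Numerically: E[X] ≈ 1.02.

E[X] = 20160 · (1/3)^{9} = 2240/2187 ≈ 1.02.


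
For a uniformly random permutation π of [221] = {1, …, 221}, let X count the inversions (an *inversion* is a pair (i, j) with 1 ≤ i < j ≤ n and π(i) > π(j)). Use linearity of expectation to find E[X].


Write X = Σ X_I over the C(221, 2) = 24310 pairs i < j, with X_I the indicator of one inversion.
There are 24310 indicators.
For each fixed pair i < j, the values π(i) and π(j) are two distinct elements of {1, …, 221} in uniformly random order; by symmetry P[π(i) > π(j)] = 1/2.
By linearity: E[X] = 24310 · (1/2) = C(221, 2) · (1/2) = 24310/2 = 12155 ≈ 12155.000000.

E[X] = 12155 = 12155.000000.


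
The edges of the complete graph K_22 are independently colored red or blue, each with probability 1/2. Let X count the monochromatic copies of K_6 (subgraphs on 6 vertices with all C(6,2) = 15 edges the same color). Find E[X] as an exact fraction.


Let X = Σ_S X_S over the C(22, 6) = 74613 subsets S of size 6, where X_S = 1 if the K_6 on S is monochromatic.
For a fixed S, the K_6 on S has C(6, 2) = 15 edges. P[all 15 edges red] = (1/2)^15, and likewise for blue, so P[monochromatic] = 2·(1/2)^15 = 2^{1 − 15} = 1/16384.
Summing: E[X] = C(22, 6) · 2^{1 − 15} = 74613 · 1/16384 = 74613/16384.
Numerically: E[X] ≈ 4.554016.

E[X] = C(22,6)·2^(1−C(6,2)) = 74613/16384 ≈ 4.554016.


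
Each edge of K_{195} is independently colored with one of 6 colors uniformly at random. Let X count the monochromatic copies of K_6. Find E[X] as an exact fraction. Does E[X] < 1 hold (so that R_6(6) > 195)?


E[X] = C(195, 6) · 6^{1 − 15} = 70656049360 · 6^{−14} = 70656049360/78364164096.
As a reduced fraction: E[X] = 4416003085/4897760256 ≈ 0.902.
Is E[X] < 1? YES.
Since E[X] < 1, there exists a 6-coloring of K_{195} with no monochromatic K_6; hence R_6(6) > 195.

E[X] = 4416003085/4897760256 ≈ 0.902; E[X] < 1, so R_6(6) > 195.


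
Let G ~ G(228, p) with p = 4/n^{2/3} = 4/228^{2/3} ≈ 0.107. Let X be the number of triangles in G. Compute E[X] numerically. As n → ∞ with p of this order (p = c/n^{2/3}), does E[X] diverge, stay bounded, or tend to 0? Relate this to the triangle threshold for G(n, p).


Number of potential triangles: C(228, 3) = 1949476.
Each occurs with probability p³ ≈ (0.107)³ ≈ 1.23115e-03.
By linearity: E[X] = C(228, 3)·p³ ≈ 1949476 · 1.23115e-03 ≈ 2400.094.
Since α = 2/3 < 1, p = c/n^{2/3} ≫ 1/n is above the triangle threshold p ~ 1/n. Asymptotically E[X] ~ (c³/6)·n^{3(1−α)} = (4³/6)·n^{1} → ∞; triangles are abundant w.h.p.

E[X] ≈ 2400.094; in regime p = Θ(1/n^{2/3}) E[X] diverges (above the triangle threshold p ~ 1/n).


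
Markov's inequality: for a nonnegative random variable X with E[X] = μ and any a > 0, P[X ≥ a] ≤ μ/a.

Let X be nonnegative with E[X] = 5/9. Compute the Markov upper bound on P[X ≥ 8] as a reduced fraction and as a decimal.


μ = E[X] = 5/9, a = 8.
Markov: P[X ≥ 8] ≤ μ/a = (5/9)/8 = 5/72.
Numerically: ≈ 0.06944.
(Since a = 8 > μ = 0.55556, the bound 5/72 is < 1 and informative.)

P[X ≥ 8] ≤ 5/72 ≈ 0.06944.


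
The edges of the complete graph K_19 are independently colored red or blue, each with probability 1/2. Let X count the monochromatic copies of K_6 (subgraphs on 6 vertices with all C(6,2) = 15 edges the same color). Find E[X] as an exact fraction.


Let X = Σ_S X_S over the C(19, 6) = 27132 subsets S of size 6, where X_S = 1 if the K_6 on S is monochromatic.
For a fixed S, the K_6 on S has C(6, 2) = 15 edges. P[all 15 edges red] = (1/2)^15, and likewise for blue, so P[monochromatic] = 2·(1/2)^15 = 2^{1 − 15} = 1/16384.
By linearity of expectation: E[X] = C(19, 6) · 2^{1 − 15} = 27132 · 1/16384 = 6783/4096.
Numerically: E[X] ≈ 1.656006.

E[X] = C(19,6)·2^(1−C(6,2)) = 6783/4096 ≈ 1.656006.


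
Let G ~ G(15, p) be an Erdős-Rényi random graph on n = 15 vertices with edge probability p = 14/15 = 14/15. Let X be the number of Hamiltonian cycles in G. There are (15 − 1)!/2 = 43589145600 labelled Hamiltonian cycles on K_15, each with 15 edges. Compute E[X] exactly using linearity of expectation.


K_15 has (15 − 1)!/2 = 43589145600 labelled Hamiltonian cycles.
For each such Hamiltonian cycle H, let X_H = 1 if all 15 edges of H are present in G. Then P[X_H = 1] = p^{15} = (14/15)^{15} = 155568095557812224/437893890380859375.
Summing the indicators: E[X] = Σ_H E[X_H] = 43589145600 · p^{15} = 43589145600 · 155568095557812224/437893890380859375 = 1116227221067356419653632/72081298828125.
Numerically: E[X] ≈ 1.5486e+10.

E[X] = 43589145600 · (14/15)^{15} = 1116227221067356419653632/72081298828125 ≈ 1.5486e+10.


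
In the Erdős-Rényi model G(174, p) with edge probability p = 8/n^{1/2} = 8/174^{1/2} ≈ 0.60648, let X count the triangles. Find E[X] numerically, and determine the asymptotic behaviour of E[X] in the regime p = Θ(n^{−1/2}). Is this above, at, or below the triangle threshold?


Number of potential triangles: C(174, 3) = 862924.
Each occurs with probability p³ ≈ (0.60648)³ ≈ 2.2307253e-01.
By linearity: E[X] = C(174, 3)·p³ ≈ 862924 · 2.2307253e-01 ≈ 192494.63795.
Since α = 1/2 < 1, p = c/n^{1/2} ≫ 1/n is above the triangle threshold p ~ 1/n. Asymptotically E[X] ~ (c³/6)·n^{3(1−α)} = (8³/6)·n^{1.5} → ∞; triangles are abundant w.h.p.

E[X] ≈ 192494.63795; in regime p = Θ(1/n^{1/2}) E[X] diverges (above the triangle threshold p ~ 1/n).


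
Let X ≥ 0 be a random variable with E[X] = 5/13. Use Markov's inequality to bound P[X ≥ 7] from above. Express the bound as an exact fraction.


μ = E[X] = 5/13, a = 7.
Markov: P[X ≥ 7] ≤ μ/a = (5/13)/7 = 5/91.
Numerically: ≈ 0.054945.
(Since a = 7 > μ = 0.384615, the bound 5/91 is < 1 and informative.)

P[X ≥ 7] ≤ 5/91 ≈ 0.054945.


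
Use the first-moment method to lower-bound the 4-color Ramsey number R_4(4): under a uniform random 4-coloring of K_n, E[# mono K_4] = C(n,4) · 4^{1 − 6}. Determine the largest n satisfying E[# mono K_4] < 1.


We need C(n, 4) · 4^{1 − 6} < 1, i.e. C(n, 4) < 4^{6 − 1} = 1024.
Check values of n near the boundary:
  n = 9: C(9, 4) = 126; 126 < 1024? YES
  n = 10: C(10, 4) = 210; 210 < 1024? YES
  n = 11: C(11, 4) = 330; 330 < 1024? YES
  n = 12: C(12, 4) = 495; 495 < 1024? YES
  n = 13: C(13, 4) = 715; 715 < 1024? YES
  n = 14: C(14, 4) = 1001; 1001 < 1024? YES
  n = 15: C(15, 4) = 1365; 1365 < 1024? NO
  n = 16: C(16, 4) = 1820; 1820 < 1024? NO
  n = 17: C(17, 4) = 2380; 2380 < 1024? NO
The largest n with C(n, 4) < 1024 is n = 14 (where E[X] = 1001/1024 ≈ 0.978). Hence R_4(4) > 14, i.e. R_4(4) ≥ 15.

Largest n = 14; hence R_4(4) > 14.


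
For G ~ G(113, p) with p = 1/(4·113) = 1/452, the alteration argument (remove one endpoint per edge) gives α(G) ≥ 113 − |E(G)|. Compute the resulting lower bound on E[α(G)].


E[|E(G)|] = C(113, 2)·p = 6328 · (1/452) = 14.
E[α(G)] ≥ n − E[|E(G)|] = 113 − 14 = 99.
Numerically: ≈ 99.000000.
(This is only a lower bound; the true E[α(G)] may be larger.)

E[α(G)] ≥ 99 ≈ 99.000000.


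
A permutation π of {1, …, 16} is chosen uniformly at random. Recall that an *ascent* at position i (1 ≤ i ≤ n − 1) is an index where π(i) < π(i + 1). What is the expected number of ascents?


Write X = Σ X_I over i = 1, …, 15, with X_I the indicator of one ascent.
There are 15 indicators.
For each fixed i, the pair (π(i), π(i+1)) is a uniformly random ordered pair of distinct values from {1, …, 16}; by symmetry P[π(i) < π(i+1)] = 1/2.
By linearity: E[X] = 15 · (1/2) = (16 − 1) · (1/2) = 15/2 ≈ 7.5000.

E[X] = 15/2 = 7.5000.


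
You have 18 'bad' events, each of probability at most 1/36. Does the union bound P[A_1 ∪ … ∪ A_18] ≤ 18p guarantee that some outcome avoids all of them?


Union bound: P[∪_{i=1}^{18} A_i] ≤ Σ_i P[A_i] ≤ 18·p = 18·(1/36) = 1/2.
Numerically: 1/2 ≈ 0.50000.
Is 1/2 < 1? YES.
Since P[∪ A_i] ≤ 1/2 < 1, the complement has P[∩ A_i^c] ≥ 1 − 1/2 = 1/2 > 0, so some outcome avoids every A_i.

18·p = 1/2 ≈ 0.50000; existence CERTIFIED by the union bound.


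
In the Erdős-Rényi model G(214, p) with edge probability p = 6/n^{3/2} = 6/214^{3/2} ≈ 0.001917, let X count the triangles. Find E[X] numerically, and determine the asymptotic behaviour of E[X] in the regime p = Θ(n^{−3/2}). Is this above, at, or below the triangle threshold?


Number of potential triangles: C(214, 3) = 1610564.
Each occurs with probability p³ ≈ (0.001917)³ ≈ 7.040310e-09.
By linearity: E[X] = C(214, 3)·p³ ≈ 1610564 · 7.040310e-09 ≈ 0.0113.
Since α = 3/2 > 1, p = c/n^{3/2} = o(1/n) is below the triangle threshold p ~ 1/n. Asymptotically E[X] ~ (c³/6)·n^{3(1−α)} = (6³/6)·n^{-1.5} → 0, so by Markov's inequality G has no triangles w.h.p.

E[X] ≈ 0.0113; in regime p = Θ(1/n^{3/2}) E[X] tends to 0 (below the triangle threshold p ~ 1/n).


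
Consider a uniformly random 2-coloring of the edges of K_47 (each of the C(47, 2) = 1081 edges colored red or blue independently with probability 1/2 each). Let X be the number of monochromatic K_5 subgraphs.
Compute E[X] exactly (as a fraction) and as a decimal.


Let X = Σ_S X_S over the C(47, 5) = 1533939 subsets S of size 5, where X_S = 1 if the K_5 on S is monochromatic.
For a fixed S, the K_5 on S has C(5, 2) = 10 edges. P[all 10 edges red] = (1/2)^10, and likewise for blue, so P[monochromatic] = 2·(1/2)^10 = 2^{1 − 10} = 1/512.
Summing: E[X] = C(47, 5) · 2^{1 − 10} = 1533939 · 1/512 = 1533939/512.
Numerically: E[X] ≈ 2995.97461.

E[X] = C(47,5)·2^(1−C(5,2)) = 1533939/512 ≈ 2995.97461.


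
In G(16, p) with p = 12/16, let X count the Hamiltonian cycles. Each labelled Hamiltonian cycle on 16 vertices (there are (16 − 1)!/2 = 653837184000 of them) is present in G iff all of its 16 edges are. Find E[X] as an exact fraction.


K_16 has (16 − 1)!/2 = 653837184000 labelled Hamiltonian cycles.
For each such Hamiltonian cycle H, let X_H = 1 if all 16 edges of H are present in G. Then P[X_H = 1] = p^{16} = (3/4)^{16} = 43046721/4294967296.
By linearity: E[X] = Σ_H E[X_H] = 653837184000 · p^{16} = 653837184000 · 43046721/4294967296 = 27485885585032875/4194304.
Numerically: E[X] ≈ 6.55e+09.

E[X] = 653837184000 · (3/4)^{16} = 27485885585032875/4194304 ≈ 6.55e+09.


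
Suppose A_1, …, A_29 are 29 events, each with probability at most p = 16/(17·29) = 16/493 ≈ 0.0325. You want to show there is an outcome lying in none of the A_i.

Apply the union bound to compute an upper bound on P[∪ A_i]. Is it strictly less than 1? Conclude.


Union bound: P[∪_{i=1}^{29} A_i] ≤ Σ_i P[A_i] ≤ 29·p = 29·(16/493) = 16/17.
Numerically: 16/17 ≈ 0.9412.
Is 16/17 < 1? YES.
Since P[∪ A_i] ≤ 16/17 < 1, the complement has P[∩ A_i^c] ≥ 1 − 16/17 = 1/17 > 0, so some outcome avoids every A_i.

29·p = 16/17 ≈ 0.9412; existence CERTIFIED by the union bound.


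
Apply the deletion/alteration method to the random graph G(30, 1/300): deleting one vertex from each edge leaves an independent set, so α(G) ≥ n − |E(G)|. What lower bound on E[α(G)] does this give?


E[|E(G)|] = C(30, 2)·p = 435 · (1/300) = 29/20.
E[α(G)] ≥ n − E[|E(G)|] = 30 − 29/20 = 571/20.
Numerically: ≈ 28.55000.
(This is only a lower bound; the true E[α(G)] may be larger.)

E[α(G)] ≥ 571/20 ≈ 28.55000.


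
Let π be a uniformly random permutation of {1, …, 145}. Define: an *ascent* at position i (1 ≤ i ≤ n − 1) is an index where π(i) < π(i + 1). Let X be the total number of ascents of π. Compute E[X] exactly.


Write X = Σ X_I over i = 1, …, 144, with X_I the indicator of one ascent.
There are 144 indicators.
For each fixed i, the pair (π(i), π(i+1)) is a uniformly random ordered pair of distinct values from {1, …, 145}; by symmetry P[π(i) < π(i+1)] = 1/2.
By linearity: E[X] = 144 · (1/2) = (145 − 1) · (1/2) = 72 ≈ 72.000000.

E[X] = 72 = 72.000000.


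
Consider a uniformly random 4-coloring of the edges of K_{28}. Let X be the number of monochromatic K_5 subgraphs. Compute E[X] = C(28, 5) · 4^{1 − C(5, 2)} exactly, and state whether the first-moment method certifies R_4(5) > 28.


E[X] = C(28, 5) · 4^{1 − 10} = 98280 · 4^{−9} = 98280/262144.
As a reduced fraction: E[X] = 12285/32768 ≈ 0.3749084.
Is E[X] < 1? YES.
Since E[X] < 1, there exists a 4-coloring of K_{28} with no monochromatic K_5; hence R_4(5) > 28.

E[X] = 12285/32768 ≈ 0.3749084; E[X] < 1, so R_4(5) > 28.


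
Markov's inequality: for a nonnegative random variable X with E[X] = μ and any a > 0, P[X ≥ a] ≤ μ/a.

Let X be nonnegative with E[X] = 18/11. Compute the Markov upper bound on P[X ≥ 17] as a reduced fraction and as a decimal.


μ = E[X] = 18/11, a = 17.
Markov: P[X ≥ 17] ≤ μ/a = (18/11)/17 = 18/187.
Numerically: ≈ 0.096257.
(Since a = 17 > μ = 1.636364, the bound 18/187 is < 1 and informative.)

P[X ≥ 17] ≤ 18/187 ≈ 0.096257.


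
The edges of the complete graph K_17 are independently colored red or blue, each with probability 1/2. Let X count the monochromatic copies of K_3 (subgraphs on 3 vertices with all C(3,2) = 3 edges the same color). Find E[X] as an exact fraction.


Let X = Σ_S X_S over the C(17, 3) = 680 subsets S of size 3, where X_S = 1 if the K_3 on S is monochromatic.
For a fixed S, the K_3 on S has C(3, 2) = 3 edges. P[all 3 edges red] = (1/2)^3, and likewise for blue, so P[monochromatic] = 2·(1/2)^3 = 2^{1 − 3} = 1/4.
By linearity: E[X] = C(17, 3) · 2^{1 − 3} = 680 · 1/4 = 170.
Numerically: E[X] ≈ 170.000.

E[X] = C(17,3)·2^(1−C(3,2)) = 170 ≈ 170.000.


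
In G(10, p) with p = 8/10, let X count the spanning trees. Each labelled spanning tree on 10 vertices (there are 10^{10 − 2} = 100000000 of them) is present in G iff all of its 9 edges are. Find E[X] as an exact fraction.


K_10 has 10^{10 − 2} = 100000000 labelled spanning trees.
For each such spanning tree H, let X_H = 1 if all 9 edges of H are present in G. Then P[X_H = 1] = p^{9} = (4/5)^{9} = 262144/1953125.
By linearity of expectation: E[X] = Σ_H E[X_H] = 100000000 · p^{9} = 100000000 · 262144/1953125 = 67108864/5.
Numerically: E[X] ≈ 1.3422e+07.

E[X] = 100000000 · (4/5)^{9} = 67108864/5 ≈ 1.3422e+07.
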